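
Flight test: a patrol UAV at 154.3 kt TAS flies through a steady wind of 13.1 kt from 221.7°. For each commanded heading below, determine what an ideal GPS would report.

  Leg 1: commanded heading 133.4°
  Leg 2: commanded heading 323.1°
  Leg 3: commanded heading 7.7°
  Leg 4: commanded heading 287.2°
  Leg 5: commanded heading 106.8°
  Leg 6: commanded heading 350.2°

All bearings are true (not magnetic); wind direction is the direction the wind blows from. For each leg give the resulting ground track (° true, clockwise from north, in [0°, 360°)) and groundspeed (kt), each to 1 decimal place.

Leg 1: track=128.5°, groundspeed=154.5 kt
Leg 2: track=327.8°, groundspeed=157.4 kt
Leg 3: track=10.2°, groundspeed=165.3 kt
Leg 4: track=291.8°, groundspeed=149.3 kt
Leg 5: track=102.5°, groundspeed=160.3 kt
Leg 6: track=353.8°, groundspeed=162.8 kt

Leg 1: heading 133.4°; drift -4.9° → track 128.5°, groundspeed 154.5 kt
Leg 2: heading 323.1°; drift +4.7° → track 327.8°, groundspeed 157.4 kt
Leg 3: heading 7.7°; drift +2.5° → track 10.2°, groundspeed 165.3 kt
Leg 4: heading 287.2°; drift +4.6° → track 291.8°, groundspeed 149.3 kt
Leg 5: heading 106.8°; drift -4.3° → track 102.5°, groundspeed 160.3 kt
Leg 6: heading 350.2°; drift +3.6° → track 353.8°, groundspeed 162.8 kt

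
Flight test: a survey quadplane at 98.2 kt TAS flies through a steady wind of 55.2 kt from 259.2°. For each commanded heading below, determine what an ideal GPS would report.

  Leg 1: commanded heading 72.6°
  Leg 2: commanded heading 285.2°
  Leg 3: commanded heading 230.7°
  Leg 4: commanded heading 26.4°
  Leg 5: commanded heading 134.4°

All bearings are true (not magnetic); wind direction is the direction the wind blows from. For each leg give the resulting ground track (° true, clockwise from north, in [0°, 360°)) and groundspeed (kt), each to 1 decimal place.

Leg 1: track=75.0°, groundspeed=153.2 kt
Leg 2: track=311.7°, groundspeed=54.3 kt
Leg 3: track=202.8°, groundspeed=56.2 kt
Leg 4: track=44.9°, groundspeed=138.7 kt
Leg 5: track=115.1°, groundspeed=137.4 kt

Leg 1: heading 72.6°; drift +2.4° → track 75.0°, groundspeed 153.2 kt
Leg 2: heading 285.2°; drift +26.5° → track 311.7°, groundspeed 54.3 kt
Leg 3: heading 230.7°; drift -27.9° → track 202.8°, groundspeed 56.2 kt
Leg 4: heading 26.4°; drift +18.5° → track 44.9°, groundspeed 138.7 kt
Leg 5: heading 134.4°; drift -19.3° → track 115.1°, groundspeed 137.4 kt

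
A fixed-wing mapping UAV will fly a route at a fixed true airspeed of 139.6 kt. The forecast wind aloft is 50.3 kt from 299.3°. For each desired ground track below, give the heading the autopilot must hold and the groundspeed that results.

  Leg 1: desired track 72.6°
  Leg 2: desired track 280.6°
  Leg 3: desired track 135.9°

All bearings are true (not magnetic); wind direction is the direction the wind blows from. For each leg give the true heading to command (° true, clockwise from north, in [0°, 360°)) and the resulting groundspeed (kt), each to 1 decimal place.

Leg 1: heading=57.4°, groundspeed=169.2 kt
Leg 2: heading=287.2°, groundspeed=91.0 kt
Leg 3: heading=141.8°, groundspeed=187.1 kt

Leg 1: desired track 72.6°; wind correction -15.2° → command heading 57.4°, groundspeed 169.2 kt
Leg 2: desired track 280.6°; wind correction +6.6° → command heading 287.2°, groundspeed 91.0 kt
Leg 3: desired track 135.9°; wind correction +5.9° → command heading 141.8°, groundspeed 187.1 kt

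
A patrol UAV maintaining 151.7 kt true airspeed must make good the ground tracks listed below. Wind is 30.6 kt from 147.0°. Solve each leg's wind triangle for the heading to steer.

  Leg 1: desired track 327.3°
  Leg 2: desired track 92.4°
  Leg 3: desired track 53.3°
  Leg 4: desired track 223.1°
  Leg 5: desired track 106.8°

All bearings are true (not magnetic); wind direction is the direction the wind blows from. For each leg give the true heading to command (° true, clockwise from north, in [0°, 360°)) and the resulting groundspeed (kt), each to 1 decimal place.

Leg 1: desired track 327.3°; wind correction +0.1° → command heading 327.4°, groundspeed 182.3 kt
Leg 2: desired track 92.4°; wind correction +9.5° → command heading 101.9°, groundspeed 131.9 kt
Leg 3: desired track 53.3°; wind correction +11.6° → command heading 64.9°, groundspeed 150.6 kt
Leg 4: desired track 223.1°; wind correction -11.3° → command heading 211.8°, groundspeed 141.4 kt
Leg 5: desired track 106.8°; wind correction +7.5° → command heading 114.3°, groundspeed 127.0 kt

Leg 1: heading=327.4°, groundspeed=182.3 kt
Leg 2: heading=101.9°, groundspeed=131.9 kt
Leg 3: heading=64.9°, groundspeed=150.6 kt
Leg 4: heading=211.8°, groundspeed=141.4 kt
Leg 5: heading=114.3°, groundspeed=127.0 kt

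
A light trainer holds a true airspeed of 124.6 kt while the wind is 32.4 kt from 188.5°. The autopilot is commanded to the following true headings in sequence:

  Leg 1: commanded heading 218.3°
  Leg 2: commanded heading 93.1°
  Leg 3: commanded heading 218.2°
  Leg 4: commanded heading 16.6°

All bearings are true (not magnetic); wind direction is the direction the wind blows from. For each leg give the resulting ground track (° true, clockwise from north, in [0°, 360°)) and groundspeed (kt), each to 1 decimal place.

Leg 1: heading 218.3°; drift +9.5° → track 227.8°, groundspeed 97.8 kt
Leg 2: heading 93.1°; drift -14.2° → track 78.9°, groundspeed 131.7 kt
Leg 3: heading 218.2°; drift +9.4° → track 227.6°, groundspeed 97.8 kt
Leg 4: heading 16.6°; drift -1.7° → track 14.9°, groundspeed 156.7 kt

Leg 1: track=227.8°, groundspeed=97.8 kt
Leg 2: track=78.9°, groundspeed=131.7 kt
Leg 3: track=227.6°, groundspeed=97.8 kt
Leg 4: track=14.9°, groundspeed=156.7 kt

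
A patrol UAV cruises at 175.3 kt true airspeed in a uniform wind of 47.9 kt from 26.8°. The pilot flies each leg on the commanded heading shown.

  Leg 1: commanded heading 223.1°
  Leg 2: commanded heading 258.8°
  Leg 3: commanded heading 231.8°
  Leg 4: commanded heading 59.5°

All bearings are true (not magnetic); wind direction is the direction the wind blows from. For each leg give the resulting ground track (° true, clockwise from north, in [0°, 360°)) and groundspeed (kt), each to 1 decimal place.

Leg 1: heading 223.1°; drift -3.5° → track 219.6°, groundspeed 221.7 kt
Leg 2: heading 258.8°; drift -10.4° → track 248.4°, groundspeed 208.2 kt
Leg 3: heading 231.8°; drift -5.3° → track 226.5°, groundspeed 219.6 kt
Leg 4: heading 59.5°; drift +10.9° → track 70.4°, groundspeed 137.4 kt

Leg 1: track=219.6°, groundspeed=221.7 kt
Leg 2: track=248.4°, groundspeed=208.2 kt
Leg 3: track=226.5°, groundspeed=219.6 kt
Leg 4: track=70.4°, groundspeed=137.4 kt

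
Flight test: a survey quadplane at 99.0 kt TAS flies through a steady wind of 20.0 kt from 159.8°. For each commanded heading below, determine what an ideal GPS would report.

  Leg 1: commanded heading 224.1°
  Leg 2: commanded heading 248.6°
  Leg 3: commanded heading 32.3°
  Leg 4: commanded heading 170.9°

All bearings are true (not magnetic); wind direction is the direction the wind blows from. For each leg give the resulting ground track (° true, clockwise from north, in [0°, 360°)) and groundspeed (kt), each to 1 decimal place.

Leg 1: track=235.4°, groundspeed=92.1 kt
Leg 2: track=260.1°, groundspeed=100.6 kt
Leg 3: track=24.2°, groundspeed=112.3 kt
Leg 4: track=173.7°, groundspeed=79.5 kt

Leg 1: heading 224.1°; drift +11.3° → track 235.4°, groundspeed 92.1 kt
Leg 2: heading 248.6°; drift +11.5° → track 260.1°, groundspeed 100.6 kt
Leg 3: heading 32.3°; drift -8.1° → track 24.2°, groundspeed 112.3 kt
Leg 4: heading 170.9°; drift +2.8° → track 173.7°, groundspeed 79.5 kt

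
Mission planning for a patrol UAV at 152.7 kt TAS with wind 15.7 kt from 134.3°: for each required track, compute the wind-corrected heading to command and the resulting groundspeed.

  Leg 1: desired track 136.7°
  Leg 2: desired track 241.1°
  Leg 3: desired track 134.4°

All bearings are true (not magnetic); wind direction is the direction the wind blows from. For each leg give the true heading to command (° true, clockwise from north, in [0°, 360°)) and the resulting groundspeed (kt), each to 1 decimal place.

Leg 1: desired track 136.7°; wind correction -0.2° → command heading 136.5°, groundspeed 137.0 kt
Leg 2: desired track 241.1°; wind correction -5.6° → command heading 235.5°, groundspeed 156.5 kt
Leg 3: desired track 134.4°; wind correction +0.0° → command heading 134.4°, groundspeed 137.0 kt

Leg 1: heading=136.5°, groundspeed=137.0 kt
Leg 2: heading=235.5°, groundspeed=156.5 kt
Leg 3: heading=134.4°, groundspeed=137.0 kt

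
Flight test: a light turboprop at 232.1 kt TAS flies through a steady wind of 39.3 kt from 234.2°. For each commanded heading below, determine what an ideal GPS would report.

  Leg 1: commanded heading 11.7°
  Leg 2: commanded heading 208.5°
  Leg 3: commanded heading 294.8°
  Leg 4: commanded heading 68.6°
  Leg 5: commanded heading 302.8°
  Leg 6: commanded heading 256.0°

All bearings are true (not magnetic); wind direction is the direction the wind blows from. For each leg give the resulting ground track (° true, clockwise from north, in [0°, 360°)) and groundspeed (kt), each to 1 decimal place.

Leg 1: track=17.5°, groundspeed=262.4 kt
Leg 2: track=203.5°, groundspeed=197.4 kt
Leg 3: track=303.9°, groundspeed=215.5 kt
Leg 4: track=66.5°, groundspeed=270.3 kt
Leg 5: track=312.3°, groundspeed=220.8 kt
Leg 6: track=260.3°, groundspeed=196.2 kt

Leg 1: heading 11.7°; drift +5.8° → track 17.5°, groundspeed 262.4 kt
Leg 2: heading 208.5°; drift -5.0° → track 203.5°, groundspeed 197.4 kt
Leg 3: heading 294.8°; drift +9.1° → track 303.9°, groundspeed 215.5 kt
Leg 4: heading 68.6°; drift -2.1° → track 66.5°, groundspeed 270.3 kt
Leg 5: heading 302.8°; drift +9.5° → track 312.3°, groundspeed 220.8 kt
Leg 6: heading 256.0°; drift +4.3° → track 260.3°, groundspeed 196.2 kt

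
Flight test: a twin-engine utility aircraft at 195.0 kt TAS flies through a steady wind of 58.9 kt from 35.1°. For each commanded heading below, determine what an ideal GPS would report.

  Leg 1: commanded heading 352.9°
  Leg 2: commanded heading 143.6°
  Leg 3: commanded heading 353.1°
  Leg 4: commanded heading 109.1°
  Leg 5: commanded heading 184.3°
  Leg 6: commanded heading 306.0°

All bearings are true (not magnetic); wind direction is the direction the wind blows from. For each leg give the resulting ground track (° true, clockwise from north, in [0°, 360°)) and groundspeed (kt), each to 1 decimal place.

Leg 1: heading 352.9°; drift -14.6° → track 338.3°, groundspeed 156.5 kt
Leg 2: heading 143.6°; drift +14.6° → track 158.2°, groundspeed 220.9 kt
Leg 3: heading 353.1°; drift -14.6° → track 338.5°, groundspeed 156.3 kt
Leg 4: heading 109.1°; drift +17.6° → track 126.7°, groundspeed 187.5 kt
Leg 5: heading 184.3°; drift +7.0° → track 191.3°, groundspeed 247.4 kt
Leg 6: heading 306.0°; drift -16.9° → track 289.1°, groundspeed 202.8 kt

Leg 1: track=338.3°, groundspeed=156.5 kt
Leg 2: track=158.2°, groundspeed=220.9 kt
Leg 3: track=338.5°, groundspeed=156.3 kt
Leg 4: track=126.7°, groundspeed=187.5 kt
Leg 5: track=191.3°, groundspeed=247.4 kt
Leg 6: track=289.1°, groundspeed=202.8 kt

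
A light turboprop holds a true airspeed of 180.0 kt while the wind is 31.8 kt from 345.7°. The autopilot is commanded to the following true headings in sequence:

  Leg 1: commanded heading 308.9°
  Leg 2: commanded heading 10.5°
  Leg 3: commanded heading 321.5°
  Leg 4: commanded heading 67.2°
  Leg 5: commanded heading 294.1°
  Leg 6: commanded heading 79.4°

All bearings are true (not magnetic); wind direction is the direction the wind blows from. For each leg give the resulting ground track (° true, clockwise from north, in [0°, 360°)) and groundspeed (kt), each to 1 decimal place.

Leg 1: heading 308.9°; drift -7.0° → track 301.9°, groundspeed 155.7 kt
Leg 2: heading 10.5°; drift +5.0° → track 15.5°, groundspeed 151.7 kt
Leg 3: heading 321.5°; drift -4.9° → track 316.6°, groundspeed 151.6 kt
Leg 4: heading 67.2°; drift +10.2° → track 77.4°, groundspeed 178.1 kt
Leg 5: heading 294.1°; drift -8.8° → track 285.3°, groundspeed 162.2 kt
Leg 6: heading 79.4°; drift +9.9° → track 89.3°, groundspeed 184.8 kt

Leg 1: track=301.9°, groundspeed=155.7 kt
Leg 2: track=15.5°, groundspeed=151.7 kt
Leg 3: track=316.6°, groundspeed=151.6 kt
Leg 4: track=77.4°, groundspeed=178.1 kt
Leg 5: track=285.3°, groundspeed=162.2 kt
Leg 6: track=89.3°, groundspeed=184.8 kt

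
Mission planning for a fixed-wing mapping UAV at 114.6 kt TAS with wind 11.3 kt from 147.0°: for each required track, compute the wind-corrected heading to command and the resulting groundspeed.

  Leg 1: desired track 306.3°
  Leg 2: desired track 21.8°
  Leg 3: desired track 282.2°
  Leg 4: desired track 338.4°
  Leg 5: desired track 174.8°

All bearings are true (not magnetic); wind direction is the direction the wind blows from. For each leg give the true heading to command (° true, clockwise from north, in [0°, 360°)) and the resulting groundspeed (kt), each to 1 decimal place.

Leg 1: desired track 306.3°; wind correction -2.0° → command heading 304.3°, groundspeed 125.1 kt
Leg 2: desired track 21.8°; wind correction +4.6° → command heading 26.4°, groundspeed 120.7 kt
Leg 3: desired track 282.2°; wind correction -4.0° → command heading 278.2°, groundspeed 122.3 kt
Leg 4: desired track 338.4°; wind correction +1.1° → command heading 339.5°, groundspeed 125.7 kt
Leg 5: desired track 174.8°; wind correction -2.6° → command heading 172.2°, groundspeed 104.5 kt

Leg 1: heading=304.3°, groundspeed=125.1 kt
Leg 2: heading=26.4°, groundspeed=120.7 kt
Leg 3: heading=278.2°, groundspeed=122.3 kt
Leg 4: heading=339.5°, groundspeed=125.7 kt
Leg 5: heading=172.2°, groundspeed=104.5 kt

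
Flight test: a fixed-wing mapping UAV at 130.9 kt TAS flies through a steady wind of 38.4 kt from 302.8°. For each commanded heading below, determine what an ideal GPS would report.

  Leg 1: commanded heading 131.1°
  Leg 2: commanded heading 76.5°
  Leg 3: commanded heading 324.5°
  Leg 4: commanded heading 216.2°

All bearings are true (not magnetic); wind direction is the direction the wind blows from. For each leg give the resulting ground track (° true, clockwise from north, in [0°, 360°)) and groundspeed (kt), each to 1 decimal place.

Leg 1: track=129.2°, groundspeed=169.0 kt
Leg 2: track=86.5°, groundspeed=159.9 kt
Leg 3: track=333.0°, groundspeed=96.3 kt
Leg 4: track=199.6°, groundspeed=134.2 kt

Leg 1: heading 131.1°; drift -1.9° → track 129.2°, groundspeed 169.0 kt
Leg 2: heading 76.5°; drift +10.0° → track 86.5°, groundspeed 159.9 kt
Leg 3: heading 324.5°; drift +8.5° → track 333.0°, groundspeed 96.3 kt
Leg 4: heading 216.2°; drift -16.6° → track 199.6°, groundspeed 134.2 kt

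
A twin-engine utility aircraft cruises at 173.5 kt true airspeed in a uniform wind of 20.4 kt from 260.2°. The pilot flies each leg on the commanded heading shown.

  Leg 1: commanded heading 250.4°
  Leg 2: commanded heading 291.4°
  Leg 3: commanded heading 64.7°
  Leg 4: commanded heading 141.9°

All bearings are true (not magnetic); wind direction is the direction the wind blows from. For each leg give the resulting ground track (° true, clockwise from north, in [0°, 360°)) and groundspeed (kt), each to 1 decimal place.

Leg 1: track=249.1°, groundspeed=153.4 kt
Leg 2: track=295.3°, groundspeed=156.4 kt
Leg 3: track=66.3°, groundspeed=193.2 kt
Leg 4: track=136.3°, groundspeed=184.0 kt

Leg 1: heading 250.4°; drift -1.3° → track 249.1°, groundspeed 153.4 kt
Leg 2: heading 291.4°; drift +3.9° → track 295.3°, groundspeed 156.4 kt
Leg 3: heading 64.7°; drift +1.6° → track 66.3°, groundspeed 193.2 kt
Leg 4: heading 141.9°; drift -5.6° → track 136.3°, groundspeed 184.0 kt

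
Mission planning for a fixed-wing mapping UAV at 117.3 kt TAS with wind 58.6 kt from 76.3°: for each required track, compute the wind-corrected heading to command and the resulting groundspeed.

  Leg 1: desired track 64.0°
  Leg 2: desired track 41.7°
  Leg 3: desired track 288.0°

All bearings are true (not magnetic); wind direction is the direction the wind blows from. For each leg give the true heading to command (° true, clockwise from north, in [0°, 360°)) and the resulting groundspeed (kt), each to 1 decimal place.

Leg 1: desired track 64.0°; wind correction +6.1° → command heading 70.1°, groundspeed 59.4 kt
Leg 2: desired track 41.7°; wind correction +16.5° → command heading 58.2°, groundspeed 64.2 kt
Leg 3: desired track 288.0°; wind correction +15.2° → command heading 303.2°, groundspeed 163.0 kt

Leg 1: heading=70.1°, groundspeed=59.4 kt
Leg 2: heading=58.2°, groundspeed=64.2 kt
Leg 3: heading=303.2°, groundspeed=163.0 kt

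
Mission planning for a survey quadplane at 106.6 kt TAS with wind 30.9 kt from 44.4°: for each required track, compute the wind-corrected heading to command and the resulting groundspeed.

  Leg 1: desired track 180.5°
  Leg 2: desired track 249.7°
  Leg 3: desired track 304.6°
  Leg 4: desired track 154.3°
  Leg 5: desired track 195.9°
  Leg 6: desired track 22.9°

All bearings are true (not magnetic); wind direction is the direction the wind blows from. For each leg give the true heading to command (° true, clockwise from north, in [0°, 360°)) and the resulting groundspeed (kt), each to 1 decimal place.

Leg 1: desired track 180.5°; wind correction -11.6° → command heading 168.9°, groundspeed 126.7 kt
Leg 2: desired track 249.7°; wind correction +7.1° → command heading 256.8°, groundspeed 133.7 kt
Leg 3: desired track 304.6°; wind correction +16.6° → command heading 321.2°, groundspeed 107.4 kt
Leg 4: desired track 154.3°; wind correction -15.8° → command heading 138.5°, groundspeed 113.1 kt
Leg 5: desired track 195.9°; wind correction -8.0° → command heading 187.9°, groundspeed 132.7 kt
Leg 6: desired track 22.9°; wind correction +6.1° → command heading 29.0°, groundspeed 77.2 kt

Leg 1: heading=168.9°, groundspeed=126.7 kt
Leg 2: heading=256.8°, groundspeed=133.7 kt
Leg 3: heading=321.2°, groundspeed=107.4 kt
Leg 4: heading=138.5°, groundspeed=113.1 kt
Leg 5: heading=187.9°, groundspeed=132.7 kt
Leg 6: heading=29.0°, groundspeed=77.2 kt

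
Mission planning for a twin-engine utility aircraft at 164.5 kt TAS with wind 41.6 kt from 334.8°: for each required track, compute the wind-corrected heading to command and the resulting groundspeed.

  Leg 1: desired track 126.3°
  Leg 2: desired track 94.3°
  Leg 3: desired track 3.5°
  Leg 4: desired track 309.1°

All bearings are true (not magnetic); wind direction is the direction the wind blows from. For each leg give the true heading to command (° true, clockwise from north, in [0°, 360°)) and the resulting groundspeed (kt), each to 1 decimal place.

Leg 1: desired track 126.3°; wind correction -6.9° → command heading 119.4°, groundspeed 199.9 kt
Leg 2: desired track 94.3°; wind correction -12.7° → command heading 81.6°, groundspeed 181.0 kt
Leg 3: desired track 3.5°; wind correction -7.0° → command heading 356.5°, groundspeed 126.8 kt
Leg 4: desired track 309.1°; wind correction +6.3° → command heading 315.4°, groundspeed 126.0 kt

Leg 1: heading=119.4°, groundspeed=199.9 kt
Leg 2: heading=81.6°, groundspeed=181.0 kt
Leg 3: heading=356.5°, groundspeed=126.8 kt
Leg 4: heading=315.4°, groundspeed=126.0 kt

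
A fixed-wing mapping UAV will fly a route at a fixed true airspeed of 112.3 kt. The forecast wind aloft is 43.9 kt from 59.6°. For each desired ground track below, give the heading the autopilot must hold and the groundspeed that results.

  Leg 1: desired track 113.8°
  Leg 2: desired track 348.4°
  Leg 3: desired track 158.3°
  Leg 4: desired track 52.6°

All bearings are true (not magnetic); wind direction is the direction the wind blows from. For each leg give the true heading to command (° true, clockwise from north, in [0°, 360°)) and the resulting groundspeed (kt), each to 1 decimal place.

Leg 1: desired track 113.8°; wind correction -18.5° → command heading 95.3°, groundspeed 80.8 kt
Leg 2: desired track 348.4°; wind correction +21.7° → command heading 10.1°, groundspeed 90.2 kt
Leg 3: desired track 158.3°; wind correction -22.7° → command heading 135.6°, groundspeed 110.2 kt
Leg 4: desired track 52.6°; wind correction +2.7° → command heading 55.3°, groundspeed 68.6 kt

Leg 1: heading=95.3°, groundspeed=80.8 kt
Leg 2: heading=10.1°, groundspeed=90.2 kt
Leg 3: heading=135.6°, groundspeed=110.2 kt
Leg 4: heading=55.3°, groundspeed=68.6 kt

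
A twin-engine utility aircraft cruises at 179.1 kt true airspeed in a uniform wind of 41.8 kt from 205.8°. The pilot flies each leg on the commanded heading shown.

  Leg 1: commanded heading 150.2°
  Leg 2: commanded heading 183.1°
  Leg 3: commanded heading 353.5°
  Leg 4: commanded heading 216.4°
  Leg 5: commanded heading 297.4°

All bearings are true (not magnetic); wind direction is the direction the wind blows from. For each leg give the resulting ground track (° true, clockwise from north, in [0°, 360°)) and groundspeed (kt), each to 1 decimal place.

Leg 1: track=137.7°, groundspeed=159.3 kt
Leg 2: track=176.6°, groundspeed=141.5 kt
Leg 3: track=359.4°, groundspeed=215.6 kt
Leg 4: track=219.6°, groundspeed=138.2 kt
Leg 5: track=310.5°, groundspeed=185.0 kt

Leg 1: heading 150.2°; drift -12.5° → track 137.7°, groundspeed 159.3 kt
Leg 2: heading 183.1°; drift -6.5° → track 176.6°, groundspeed 141.5 kt
Leg 3: heading 353.5°; drift +5.9° → track 359.4°, groundspeed 215.6 kt
Leg 4: heading 216.4°; drift +3.2° → track 219.6°, groundspeed 138.2 kt
Leg 5: heading 297.4°; drift +13.1° → track 310.5°, groundspeed 185.0 kt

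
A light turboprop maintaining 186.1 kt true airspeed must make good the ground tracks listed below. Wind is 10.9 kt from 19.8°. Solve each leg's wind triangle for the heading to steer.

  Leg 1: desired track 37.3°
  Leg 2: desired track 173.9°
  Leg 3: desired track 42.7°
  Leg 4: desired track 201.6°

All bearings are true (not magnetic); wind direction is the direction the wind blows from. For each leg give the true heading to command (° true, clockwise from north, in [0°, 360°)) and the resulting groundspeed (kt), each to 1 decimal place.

Leg 1: heading=36.3°, groundspeed=175.7 kt
Leg 2: heading=172.4°, groundspeed=195.8 kt
Leg 3: heading=41.4°, groundspeed=176.0 kt
Leg 4: heading=201.7°, groundspeed=197.0 kt

Leg 1: desired track 37.3°; wind correction -1.0° → command heading 36.3°, groundspeed 175.7 kt
Leg 2: desired track 173.9°; wind correction -1.5° → command heading 172.4°, groundspeed 195.8 kt
Leg 3: desired track 42.7°; wind correction -1.3° → command heading 41.4°, groundspeed 176.0 kt
Leg 4: desired track 201.6°; wind correction +0.1° → command heading 201.7°, groundspeed 197.0 kt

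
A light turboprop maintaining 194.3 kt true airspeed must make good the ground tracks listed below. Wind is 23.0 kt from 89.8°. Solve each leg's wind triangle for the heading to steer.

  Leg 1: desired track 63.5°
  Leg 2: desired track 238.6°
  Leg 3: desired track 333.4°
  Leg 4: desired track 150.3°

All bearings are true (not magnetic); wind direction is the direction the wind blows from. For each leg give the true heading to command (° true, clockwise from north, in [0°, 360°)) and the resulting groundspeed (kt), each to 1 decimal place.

Leg 1: heading=66.5°, groundspeed=173.4 kt
Leg 2: heading=235.1°, groundspeed=213.6 kt
Leg 3: heading=339.5°, groundspeed=203.4 kt
Leg 4: heading=144.4°, groundspeed=181.9 kt

Leg 1: desired track 63.5°; wind correction +3.0° → command heading 66.5°, groundspeed 173.4 kt
Leg 2: desired track 238.6°; wind correction -3.5° → command heading 235.1°, groundspeed 213.6 kt
Leg 3: desired track 333.4°; wind correction +6.1° → command heading 339.5°, groundspeed 203.4 kt
Leg 4: desired track 150.3°; wind correction -5.9° → command heading 144.4°, groundspeed 181.9 kt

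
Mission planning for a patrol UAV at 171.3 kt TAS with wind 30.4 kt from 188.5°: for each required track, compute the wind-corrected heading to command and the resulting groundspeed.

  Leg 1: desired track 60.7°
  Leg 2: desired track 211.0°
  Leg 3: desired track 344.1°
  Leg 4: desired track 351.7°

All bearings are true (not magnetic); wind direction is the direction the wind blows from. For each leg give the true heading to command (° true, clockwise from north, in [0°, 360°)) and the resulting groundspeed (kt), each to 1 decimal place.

Leg 1: desired track 60.7°; wind correction +8.1° → command heading 68.8°, groundspeed 188.2 kt
Leg 2: desired track 211.0°; wind correction -3.9° → command heading 207.1°, groundspeed 142.8 kt
Leg 3: desired track 344.1°; wind correction -4.2° → command heading 339.9°, groundspeed 198.5 kt
Leg 4: desired track 351.7°; wind correction -2.9° → command heading 348.8°, groundspeed 200.2 kt

Leg 1: heading=68.8°, groundspeed=188.2 kt
Leg 2: heading=207.1°, groundspeed=142.8 kt
Leg 3: heading=339.9°, groundspeed=198.5 kt
Leg 4: heading=348.8°, groundspeed=200.2 kt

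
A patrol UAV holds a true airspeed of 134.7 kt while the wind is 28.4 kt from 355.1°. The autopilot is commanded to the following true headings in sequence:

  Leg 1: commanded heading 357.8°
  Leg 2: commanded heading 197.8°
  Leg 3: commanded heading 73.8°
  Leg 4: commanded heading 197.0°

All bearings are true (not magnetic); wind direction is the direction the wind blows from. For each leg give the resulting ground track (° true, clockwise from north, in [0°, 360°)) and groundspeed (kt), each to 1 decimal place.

Leg 1: track=358.5°, groundspeed=106.3 kt
Leg 2: track=193.9°, groundspeed=161.3 kt
Leg 3: track=86.0°, groundspeed=132.1 kt
Leg 4: track=193.2°, groundspeed=161.4 kt

Leg 1: heading 357.8°; drift +0.7° → track 358.5°, groundspeed 106.3 kt
Leg 2: heading 197.8°; drift -3.9° → track 193.9°, groundspeed 161.3 kt
Leg 3: heading 73.8°; drift +12.2° → track 86.0°, groundspeed 132.1 kt
Leg 4: heading 197.0°; drift -3.8° → track 193.2°, groundspeed 161.4 kt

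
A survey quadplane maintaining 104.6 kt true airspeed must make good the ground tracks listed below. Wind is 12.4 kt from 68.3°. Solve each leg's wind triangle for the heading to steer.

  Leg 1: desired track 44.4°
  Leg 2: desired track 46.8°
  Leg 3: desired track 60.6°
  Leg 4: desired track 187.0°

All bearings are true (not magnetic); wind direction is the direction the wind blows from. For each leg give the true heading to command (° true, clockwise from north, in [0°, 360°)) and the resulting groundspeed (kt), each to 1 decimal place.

Leg 1: heading=47.2°, groundspeed=93.1 kt
Leg 2: heading=49.3°, groundspeed=93.0 kt
Leg 3: heading=61.5°, groundspeed=92.3 kt
Leg 4: heading=181.0°, groundspeed=110.0 kt

Leg 1: desired track 44.4°; wind correction +2.8° → command heading 47.2°, groundspeed 93.1 kt
Leg 2: desired track 46.8°; wind correction +2.5° → command heading 49.3°, groundspeed 93.0 kt
Leg 3: desired track 60.6°; wind correction +0.9° → command heading 61.5°, groundspeed 92.3 kt
Leg 4: desired track 187.0°; wind correction -6.0° → command heading 181.0°, groundspeed 110.0 kt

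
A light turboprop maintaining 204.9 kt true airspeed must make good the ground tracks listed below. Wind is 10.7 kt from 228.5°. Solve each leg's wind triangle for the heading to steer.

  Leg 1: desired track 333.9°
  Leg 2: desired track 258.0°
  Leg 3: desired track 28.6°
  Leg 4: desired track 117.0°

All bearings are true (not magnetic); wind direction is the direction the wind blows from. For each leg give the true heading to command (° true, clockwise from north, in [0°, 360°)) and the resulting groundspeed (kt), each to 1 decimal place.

Leg 1: heading=331.0°, groundspeed=207.5 kt
Leg 2: heading=256.5°, groundspeed=195.5 kt
Leg 3: heading=27.6°, groundspeed=214.9 kt
Leg 4: heading=119.8°, groundspeed=208.6 kt

Leg 1: desired track 333.9°; wind correction -2.9° → command heading 331.0°, groundspeed 207.5 kt
Leg 2: desired track 258.0°; wind correction -1.5° → command heading 256.5°, groundspeed 195.5 kt
Leg 3: desired track 28.6°; wind correction -1.0° → command heading 27.6°, groundspeed 214.9 kt
Leg 4: desired track 117.0°; wind correction +2.8° → command heading 119.8°, groundspeed 208.6 kt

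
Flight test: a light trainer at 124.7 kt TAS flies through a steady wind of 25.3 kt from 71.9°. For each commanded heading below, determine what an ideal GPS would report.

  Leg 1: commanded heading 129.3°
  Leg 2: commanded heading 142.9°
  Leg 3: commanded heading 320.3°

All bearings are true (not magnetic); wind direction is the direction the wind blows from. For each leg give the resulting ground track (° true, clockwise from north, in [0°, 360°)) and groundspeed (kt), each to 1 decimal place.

Leg 1: heading 129.3°; drift +10.9° → track 140.2°, groundspeed 113.1 kt
Leg 2: heading 142.9°; drift +11.6° → track 154.5°, groundspeed 118.9 kt
Leg 3: heading 320.3°; drift -10.0° → track 310.3°, groundspeed 136.1 kt

Leg 1: track=140.2°, groundspeed=113.1 kt
Leg 2: track=154.5°, groundspeed=118.9 kt
Leg 3: track=310.3°, groundspeed=136.1 kt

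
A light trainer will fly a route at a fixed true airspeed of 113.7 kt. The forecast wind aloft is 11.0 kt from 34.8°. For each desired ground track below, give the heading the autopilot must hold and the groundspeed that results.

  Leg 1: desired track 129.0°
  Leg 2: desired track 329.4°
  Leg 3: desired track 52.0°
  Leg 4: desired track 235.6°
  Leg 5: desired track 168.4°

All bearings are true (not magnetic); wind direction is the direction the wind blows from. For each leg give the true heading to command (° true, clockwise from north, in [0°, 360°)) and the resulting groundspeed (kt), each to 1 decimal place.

Leg 1: heading=123.5°, groundspeed=114.0 kt
Leg 2: heading=334.4°, groundspeed=108.7 kt
Leg 3: heading=50.4°, groundspeed=103.1 kt
Leg 4: heading=237.6°, groundspeed=123.9 kt
Leg 5: heading=164.4°, groundspeed=121.0 kt

Leg 1: desired track 129.0°; wind correction -5.5° → command heading 123.5°, groundspeed 114.0 kt
Leg 2: desired track 329.4°; wind correction +5.0° → command heading 334.4°, groundspeed 108.7 kt
Leg 3: desired track 52.0°; wind correction -1.6° → command heading 50.4°, groundspeed 103.1 kt
Leg 4: desired track 235.6°; wind correction +2.0° → command heading 237.6°, groundspeed 123.9 kt
Leg 5: desired track 168.4°; wind correction -4.0° → command heading 164.4°, groundspeed 121.0 kt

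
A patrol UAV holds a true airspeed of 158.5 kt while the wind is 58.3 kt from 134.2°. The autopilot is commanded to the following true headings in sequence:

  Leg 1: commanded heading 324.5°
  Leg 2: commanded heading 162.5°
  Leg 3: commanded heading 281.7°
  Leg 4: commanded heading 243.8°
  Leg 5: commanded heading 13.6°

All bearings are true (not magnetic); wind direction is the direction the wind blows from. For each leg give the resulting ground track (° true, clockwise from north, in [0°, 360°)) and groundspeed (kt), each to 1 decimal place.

Leg 1: heading 324.5°; drift -2.8° → track 321.7°, groundspeed 216.1 kt
Leg 2: heading 162.5°; drift +14.5° → track 177.0°, groundspeed 110.7 kt
Leg 3: heading 281.7°; drift +8.6° → track 290.3°, groundspeed 210.0 kt
Leg 4: heading 243.8°; drift +17.1° → track 260.9°, groundspeed 186.3 kt
Leg 5: heading 13.6°; drift -14.9° → track 358.7°, groundspeed 194.8 kt

Leg 1: track=321.7°, groundspeed=216.1 kt
Leg 2: track=177.0°, groundspeed=110.7 kt
Leg 3: track=290.3°, groundspeed=210.0 kt
Leg 4: track=260.9°, groundspeed=186.3 kt
Leg 5: track=358.7°, groundspeed=194.8 kt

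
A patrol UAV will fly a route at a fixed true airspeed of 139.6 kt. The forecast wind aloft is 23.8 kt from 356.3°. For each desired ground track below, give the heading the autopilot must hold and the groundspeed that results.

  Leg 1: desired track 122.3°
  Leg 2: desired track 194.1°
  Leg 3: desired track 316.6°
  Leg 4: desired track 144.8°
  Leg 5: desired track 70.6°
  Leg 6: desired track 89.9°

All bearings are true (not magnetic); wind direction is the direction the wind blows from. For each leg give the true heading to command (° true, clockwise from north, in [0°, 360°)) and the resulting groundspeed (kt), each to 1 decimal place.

Leg 1: heading=114.4°, groundspeed=152.3 kt
Leg 2: heading=197.1°, groundspeed=162.1 kt
Leg 3: heading=322.9°, groundspeed=120.5 kt
Leg 4: heading=139.7°, groundspeed=159.3 kt
Leg 5: heading=61.2°, groundspeed=131.3 kt
Leg 6: heading=80.1°, groundspeed=139.1 kt

Leg 1: desired track 122.3°; wind correction -7.9° → command heading 114.4°, groundspeed 152.3 kt
Leg 2: desired track 194.1°; wind correction +3.0° → command heading 197.1°, groundspeed 162.1 kt
Leg 3: desired track 316.6°; wind correction +6.3° → command heading 322.9°, groundspeed 120.5 kt
Leg 4: desired track 144.8°; wind correction -5.1° → command heading 139.7°, groundspeed 159.3 kt
Leg 5: desired track 70.6°; wind correction -9.4° → command heading 61.2°, groundspeed 131.3 kt
Leg 6: desired track 89.9°; wind correction -9.8° → command heading 80.1°, groundspeed 139.1 kt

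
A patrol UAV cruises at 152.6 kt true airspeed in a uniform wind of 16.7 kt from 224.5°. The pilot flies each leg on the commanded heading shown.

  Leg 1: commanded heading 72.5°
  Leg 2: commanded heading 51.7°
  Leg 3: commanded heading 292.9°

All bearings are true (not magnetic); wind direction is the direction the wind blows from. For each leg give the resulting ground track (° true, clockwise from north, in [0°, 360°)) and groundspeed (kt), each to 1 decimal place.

Leg 1: track=69.8°, groundspeed=167.5 kt
Leg 2: track=51.0°, groundspeed=169.2 kt
Leg 3: track=299.0°, groundspeed=147.3 kt

Leg 1: heading 72.5°; drift -2.7° → track 69.8°, groundspeed 167.5 kt
Leg 2: heading 51.7°; drift -0.7° → track 51.0°, groundspeed 169.2 kt
Leg 3: heading 292.9°; drift +6.1° → track 299.0°, groundspeed 147.3 kt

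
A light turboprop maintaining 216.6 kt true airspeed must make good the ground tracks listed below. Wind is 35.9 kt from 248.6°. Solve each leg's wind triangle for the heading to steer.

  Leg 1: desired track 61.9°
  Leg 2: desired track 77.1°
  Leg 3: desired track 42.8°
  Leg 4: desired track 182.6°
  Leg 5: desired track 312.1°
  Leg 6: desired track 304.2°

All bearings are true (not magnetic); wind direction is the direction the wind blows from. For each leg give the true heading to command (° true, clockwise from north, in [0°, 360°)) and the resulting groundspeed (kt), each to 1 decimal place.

Leg 1: heading=60.8°, groundspeed=252.2 kt
Leg 2: heading=78.5°, groundspeed=252.0 kt
Leg 3: heading=38.7°, groundspeed=248.4 kt
Leg 4: heading=191.3°, groundspeed=199.5 kt
Leg 5: heading=303.6°, groundspeed=198.2 kt
Leg 6: heading=296.3°, groundspeed=194.3 kt

Leg 1: desired track 61.9°; wind correction -1.1° → command heading 60.8°, groundspeed 252.2 kt
Leg 2: desired track 77.1°; wind correction +1.4° → command heading 78.5°, groundspeed 252.0 kt
Leg 3: desired track 42.8°; wind correction -4.1° → command heading 38.7°, groundspeed 248.4 kt
Leg 4: desired track 182.6°; wind correction +8.7° → command heading 191.3°, groundspeed 199.5 kt
Leg 5: desired track 312.1°; wind correction -8.5° → command heading 303.6°, groundspeed 198.2 kt
Leg 6: desired track 304.2°; wind correction -7.9° → command heading 296.3°, groundspeed 194.3 kt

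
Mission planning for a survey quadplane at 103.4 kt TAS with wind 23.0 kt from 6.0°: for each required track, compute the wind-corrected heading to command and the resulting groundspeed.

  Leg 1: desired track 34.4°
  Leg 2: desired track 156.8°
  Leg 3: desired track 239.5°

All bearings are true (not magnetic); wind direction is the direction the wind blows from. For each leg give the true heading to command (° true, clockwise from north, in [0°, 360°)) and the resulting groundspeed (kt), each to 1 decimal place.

Leg 1: desired track 34.4°; wind correction -6.1° → command heading 28.3°, groundspeed 82.6 kt
Leg 2: desired track 156.8°; wind correction -6.2° → command heading 150.6°, groundspeed 122.9 kt
Leg 3: desired track 239.5°; wind correction +10.3° → command heading 249.8°, groundspeed 115.4 kt

Leg 1: heading=28.3°, groundspeed=82.6 kt
Leg 2: heading=150.6°, groundspeed=122.9 kt
Leg 3: heading=249.8°, groundspeed=115.4 kt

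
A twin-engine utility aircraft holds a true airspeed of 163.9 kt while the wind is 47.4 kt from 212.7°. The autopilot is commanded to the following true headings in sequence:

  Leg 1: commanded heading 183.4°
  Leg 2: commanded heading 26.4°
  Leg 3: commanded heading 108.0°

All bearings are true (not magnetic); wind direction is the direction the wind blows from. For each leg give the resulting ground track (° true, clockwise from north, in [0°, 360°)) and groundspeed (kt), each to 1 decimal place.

Leg 1: track=172.7°, groundspeed=124.7 kt
Leg 2: track=27.8°, groundspeed=211.1 kt
Leg 3: track=93.4°, groundspeed=181.8 kt

Leg 1: heading 183.4°; drift -10.7° → track 172.7°, groundspeed 124.7 kt
Leg 2: heading 26.4°; drift +1.4° → track 27.8°, groundspeed 211.1 kt
Leg 3: heading 108.0°; drift -14.6° → track 93.4°, groundspeed 181.8 kt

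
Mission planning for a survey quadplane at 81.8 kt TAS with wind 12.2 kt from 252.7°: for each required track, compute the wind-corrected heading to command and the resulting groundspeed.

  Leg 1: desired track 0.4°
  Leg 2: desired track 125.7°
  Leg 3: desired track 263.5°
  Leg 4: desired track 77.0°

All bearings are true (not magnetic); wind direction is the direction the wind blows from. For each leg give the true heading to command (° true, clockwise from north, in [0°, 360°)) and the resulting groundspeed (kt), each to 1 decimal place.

Leg 1: heading=352.2°, groundspeed=84.7 kt
Leg 2: heading=132.5°, groundspeed=88.6 kt
Leg 3: heading=261.9°, groundspeed=69.8 kt
Leg 4: heading=77.6°, groundspeed=94.0 kt

Leg 1: desired track 0.4°; wind correction -8.2° → command heading 352.2°, groundspeed 84.7 kt
Leg 2: desired track 125.7°; wind correction +6.8° → command heading 132.5°, groundspeed 88.6 kt
Leg 3: desired track 263.5°; wind correction -1.6° → command heading 261.9°, groundspeed 69.8 kt
Leg 4: desired track 77.0°; wind correction +0.6° → command heading 77.6°, groundspeed 94.0 kt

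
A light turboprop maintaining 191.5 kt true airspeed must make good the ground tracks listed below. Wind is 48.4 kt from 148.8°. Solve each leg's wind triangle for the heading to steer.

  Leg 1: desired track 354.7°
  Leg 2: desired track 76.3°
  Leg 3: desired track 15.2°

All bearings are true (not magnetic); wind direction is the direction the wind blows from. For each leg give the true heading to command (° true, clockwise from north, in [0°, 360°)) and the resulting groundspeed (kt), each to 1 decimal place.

Leg 1: desired track 354.7°; wind correction +6.3° → command heading 1.0°, groundspeed 233.9 kt
Leg 2: desired track 76.3°; wind correction +13.9° → command heading 90.2°, groundspeed 171.3 kt
Leg 3: desired track 15.2°; wind correction +10.5° → command heading 25.7°, groundspeed 221.6 kt

Leg 1: heading=1.0°, groundspeed=233.9 kt
Leg 2: heading=90.2°, groundspeed=171.3 kt
Leg 3: heading=25.7°, groundspeed=221.6 kt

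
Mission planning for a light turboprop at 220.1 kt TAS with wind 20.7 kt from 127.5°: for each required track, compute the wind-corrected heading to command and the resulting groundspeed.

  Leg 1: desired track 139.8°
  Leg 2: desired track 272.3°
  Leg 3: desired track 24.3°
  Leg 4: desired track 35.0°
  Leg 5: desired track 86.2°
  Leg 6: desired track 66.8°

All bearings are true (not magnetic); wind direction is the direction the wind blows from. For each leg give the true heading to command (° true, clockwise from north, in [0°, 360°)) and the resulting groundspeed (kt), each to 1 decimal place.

Leg 1: heading=138.7°, groundspeed=199.8 kt
Leg 2: heading=269.2°, groundspeed=236.7 kt
Leg 3: heading=29.6°, groundspeed=223.9 kt
Leg 4: heading=40.4°, groundspeed=220.0 kt
Leg 5: heading=89.8°, groundspeed=204.1 kt
Leg 6: heading=71.5°, groundspeed=209.2 kt

Leg 1: desired track 139.8°; wind correction -1.1° → command heading 138.7°, groundspeed 199.8 kt
Leg 2: desired track 272.3°; wind correction -3.1° → command heading 269.2°, groundspeed 236.7 kt
Leg 3: desired track 24.3°; wind correction +5.3° → command heading 29.6°, groundspeed 223.9 kt
Leg 4: desired track 35.0°; wind correction +5.4° → command heading 40.4°, groundspeed 220.0 kt
Leg 5: desired track 86.2°; wind correction +3.6° → command heading 89.8°, groundspeed 204.1 kt
Leg 6: desired track 66.8°; wind correction +4.7° → command heading 71.5°, groundspeed 209.2 kt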